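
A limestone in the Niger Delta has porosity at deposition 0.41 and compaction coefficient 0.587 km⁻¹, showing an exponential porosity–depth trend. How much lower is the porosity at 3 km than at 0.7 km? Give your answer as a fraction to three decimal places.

phi(0.7) = 0.41·e^(−0.587×0.7) = 0.2719
phi(3) = 0.41·e^(−0.587×3) = 0.0705
Δphi = 0.2719 − 0.0705 = 0.2014

0.201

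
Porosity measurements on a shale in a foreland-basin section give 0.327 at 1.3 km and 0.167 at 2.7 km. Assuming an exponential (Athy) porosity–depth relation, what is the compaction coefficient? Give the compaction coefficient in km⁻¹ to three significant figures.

Athy: φ(d) = φ₀ e^(−kd) ⇒ φ₁/φ₂ = e^{k(d₂−d₁)} ⇒ k = ln(φ₁/φ₂)/(d₂−d₁)
k = ln(0.327/0.167) / (2.7 − 1.3) = ln(1.958) / 1.4 = 0.6720 / 1.4 = 0.48 km⁻¹

0.480 km⁻¹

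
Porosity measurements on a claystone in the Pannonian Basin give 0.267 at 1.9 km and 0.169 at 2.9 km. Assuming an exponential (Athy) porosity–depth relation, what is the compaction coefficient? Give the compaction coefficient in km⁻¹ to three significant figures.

Athy: n(d) = n₀ e^(−βd) ⇒ n₁/n₂ = e^{β(d₂−d₁)} ⇒ β = ln(n₁/n₂)/(d₂−d₁)
β = ln(0.267/0.169) / (2.9 − 1.9) = ln(1.58) / 1 = 0.4573 / 1 = 0.4573 km⁻¹

0.457 km⁻¹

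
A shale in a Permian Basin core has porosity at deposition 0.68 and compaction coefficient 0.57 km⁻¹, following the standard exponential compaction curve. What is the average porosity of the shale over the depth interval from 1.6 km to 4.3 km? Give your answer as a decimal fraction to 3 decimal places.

0.139

⟨phi⟩ = (1/(z₂−z₁)) ∫ phi₀ e^(−cz) dz = phi₀·(e^(−c·z₁) − e^(−c·z₂)) / (c·(z₂−z₁))
e^(−0.57×1.6) = 0.4017; e^(−0.57×4.3) = 0.0862
⟨phi⟩ = 0.68 × (0.4017 − 0.0862) / (0.57 × 2.7) = 0.68 × 0.2050 = 0.1394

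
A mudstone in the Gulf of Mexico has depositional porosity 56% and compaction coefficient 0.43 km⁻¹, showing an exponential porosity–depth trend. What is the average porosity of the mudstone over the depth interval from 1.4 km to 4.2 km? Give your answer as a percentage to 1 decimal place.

17.8%

⟨phi⟩ = (1/(z₂−z₁)) ∫ phi₀ e^(−cz) dz = phi₀·(e^(−c·z₁) − e^(−c·z₂)) / (c·(z₂−z₁))
e^(−0.43×1.4) = 0.5477; e^(−0.43×4.2) = 0.1643
⟨phi⟩ = 0.56 × (0.5477 − 0.1643) / (0.43 × 2.8) = 0.56 × 0.3184 = 0.1783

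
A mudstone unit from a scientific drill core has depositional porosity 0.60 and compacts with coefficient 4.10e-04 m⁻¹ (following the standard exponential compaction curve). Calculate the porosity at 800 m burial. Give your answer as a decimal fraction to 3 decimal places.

Working in km (1 km = 1000 m; c in km⁻¹ = c in m⁻¹ × 1000):
phi = phi₀·exp(−c·Z) = 0.6 × exp(−0.41 × 0.8) = 0.6 × exp(−0.328)
  = 0.6 × 0.7204 = 0.4322

0.432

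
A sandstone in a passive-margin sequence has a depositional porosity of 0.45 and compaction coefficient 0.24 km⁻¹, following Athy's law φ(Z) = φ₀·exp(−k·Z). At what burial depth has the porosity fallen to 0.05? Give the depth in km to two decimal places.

9.16 km

Invert Athy's law: Z = ln(φ₀/φ) / k
Z = ln(0.45/0.05) / 0.24 = ln(9) / 0.24 = 2.1972 / 0.24 = 9.155 km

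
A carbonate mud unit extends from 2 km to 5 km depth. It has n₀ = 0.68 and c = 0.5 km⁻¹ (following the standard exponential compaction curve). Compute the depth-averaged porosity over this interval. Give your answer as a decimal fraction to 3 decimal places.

⟨n⟩ = (1/(z₂−z₁)) ∫ n₀ e^(−cz) dz = n₀·(e^(−c·z₁) − e^(−c·z₂)) / (c·(z₂−z₁))
e^(−0.5×2) = 0.3679; e^(−0.5×5) = 0.0821
⟨n⟩ = 0.68 × (0.3679 − 0.0821) / (0.5 × 3) = 0.68 × 0.1905 = 0.1296

0.130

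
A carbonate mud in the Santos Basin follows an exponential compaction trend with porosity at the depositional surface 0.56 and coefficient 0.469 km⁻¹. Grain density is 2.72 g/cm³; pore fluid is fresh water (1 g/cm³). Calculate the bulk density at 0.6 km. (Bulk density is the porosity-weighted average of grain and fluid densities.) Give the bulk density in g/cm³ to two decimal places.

1.99 g/cm³

Porosity at depth: φ = 0.56·exp(−0.469×0.6) = 0.56×0.7547 = 0.4226
Bulk density: ρ_b = (1−φ)ρ_g + φ·ρ_f = 0.5774×2.72 + 0.4226×1
       = 1.570 + 0.423 = 1.993 g/cm³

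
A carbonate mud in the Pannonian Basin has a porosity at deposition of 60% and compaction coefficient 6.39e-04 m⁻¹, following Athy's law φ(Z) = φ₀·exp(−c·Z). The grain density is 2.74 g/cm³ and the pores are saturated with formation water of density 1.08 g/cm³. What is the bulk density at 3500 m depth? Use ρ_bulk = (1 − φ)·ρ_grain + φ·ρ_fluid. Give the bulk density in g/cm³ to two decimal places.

Working in km (1 km = 1000 m; c in km⁻¹ = c in m⁻¹ × 1000):
Porosity at depth: φ = 0.6·exp(−0.639×3.5) = 0.6×0.1068 = 0.0641
Bulk density: ρ_b = (1−φ)ρ_g + φ·ρ_f = 0.9359×2.74 + 0.0641×1.08
       = 2.564 + 0.069 = 2.634 g/cm³

2.63 g/cm³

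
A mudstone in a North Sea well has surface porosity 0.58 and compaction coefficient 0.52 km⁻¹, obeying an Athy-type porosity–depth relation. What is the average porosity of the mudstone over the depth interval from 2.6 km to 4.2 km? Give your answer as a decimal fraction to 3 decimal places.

0.102

⟨phi⟩ = (1/(Z₂−Z₁)) ∫ phi₀ e^(−cZ) dZ = phi₀·(e^(−c·Z₁) − e^(−c·Z₂)) / (c·(Z₂−Z₁))
e^(−0.52×2.6) = 0.2587; e^(−0.52×4.2) = 0.1126
⟨phi⟩ = 0.58 × (0.2587 − 0.1126) / (0.52 × 1.6) = 0.58 × 0.1756 = 0.1019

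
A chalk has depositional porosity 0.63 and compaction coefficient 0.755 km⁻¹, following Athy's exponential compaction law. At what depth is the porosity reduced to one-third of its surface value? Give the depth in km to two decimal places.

φ/φ₀ = 1/3 ⇒ exp(−β·d) = 1/3 ⇒ d = ln(3) / β
d = 1.0986 / 0.755 = 1.455 km

1.46 km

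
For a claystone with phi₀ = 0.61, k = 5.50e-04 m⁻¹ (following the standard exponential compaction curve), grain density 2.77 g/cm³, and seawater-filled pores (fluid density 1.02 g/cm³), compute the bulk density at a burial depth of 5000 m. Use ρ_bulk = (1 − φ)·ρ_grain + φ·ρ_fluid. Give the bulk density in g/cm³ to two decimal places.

Working in km (1 km = 1000 m; k in km⁻¹ = k in m⁻¹ × 1000):
Porosity at depth: phi = 0.61·exp(−0.55×5) = 0.61×0.0639 = 0.0390
Bulk density: ρ_b = (1−phi)ρ_g + phi·ρ_f = 0.9610×2.77 + 0.0390×1.02
       = 2.662 + 0.040 = 2.702 g/cm³

2.70 g/cm³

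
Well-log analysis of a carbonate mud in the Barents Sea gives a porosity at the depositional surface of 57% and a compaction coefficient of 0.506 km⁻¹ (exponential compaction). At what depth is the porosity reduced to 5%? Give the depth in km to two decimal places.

Invert Athy's law: d = ln(φ₀/φ) / c
d = ln(0.57/0.05) / 0.506 = ln(11.4) / 0.506 = 2.4336 / 0.506 = 4.810 km

4.81 km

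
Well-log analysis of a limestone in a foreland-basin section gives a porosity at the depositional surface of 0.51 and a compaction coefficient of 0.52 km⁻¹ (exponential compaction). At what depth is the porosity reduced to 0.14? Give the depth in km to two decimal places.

2.49 km

Invert Athy's law: Z = ln(φ₀/φ) / k
Z = ln(0.51/0.14) / 0.52 = ln(3.643) / 0.52 = 1.2928 / 0.52 = 2.486 km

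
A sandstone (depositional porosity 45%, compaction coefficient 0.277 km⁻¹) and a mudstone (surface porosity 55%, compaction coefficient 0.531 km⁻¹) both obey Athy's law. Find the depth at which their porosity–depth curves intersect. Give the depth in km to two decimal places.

Set phi₀ₐ e^(−βₐz) = phi₀ᵦ e^(−βᵦz) ⇒ ln(phi₀ₐ/phi₀ᵦ) = (βₐ − βᵦ)·z
z = ln(0.45/0.55) / (0.277 − 0.531) = -0.2007 / -0.254 = 0.790 km

0.79 km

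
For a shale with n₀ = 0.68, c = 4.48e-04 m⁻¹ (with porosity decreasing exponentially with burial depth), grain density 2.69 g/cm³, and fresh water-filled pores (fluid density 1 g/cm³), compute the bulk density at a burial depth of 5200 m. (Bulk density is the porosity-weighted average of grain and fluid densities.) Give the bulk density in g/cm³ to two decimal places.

2.58 g/cm³

Working in km (1 km = 1000 m; c in km⁻¹ = c in m⁻¹ × 1000):
Porosity at depth: n = 0.68·exp(−0.448×5.2) = 0.68×0.0973 = 0.0662
Bulk density: ρ_b = (1−n)ρ_g + n·ρ_f = 0.9338×2.69 + 0.0662×1
       = 2.512 + 0.066 = 2.578 g/cm³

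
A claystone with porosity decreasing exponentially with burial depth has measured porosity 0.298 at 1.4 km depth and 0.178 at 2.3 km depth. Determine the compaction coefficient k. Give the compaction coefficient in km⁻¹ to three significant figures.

0.573 km⁻¹

Athy: n(d) = n₀ e^(−kd) ⇒ n₁/n₂ = e^{k(d₂−d₁)} ⇒ k = ln(n₁/n₂)/(d₂−d₁)
k = ln(0.298/0.178) / (2.3 − 1.4) = ln(1.674) / 0.9 = 0.5153 / 0.9 = 0.5726 km⁻¹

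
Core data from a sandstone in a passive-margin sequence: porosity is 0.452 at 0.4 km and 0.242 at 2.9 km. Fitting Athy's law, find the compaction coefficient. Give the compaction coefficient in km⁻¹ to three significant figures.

Athy: φ(Z) = φ₀ e^(−kZ) ⇒ φ₁/φ₂ = e^{k(Z₂−Z₁)} ⇒ k = ln(φ₁/φ₂)/(Z₂−Z₁)
k = ln(0.452/0.242) / (2.9 − 0.4) = ln(1.868) / 2.5 = 0.6247 / 2.5 = 0.2499 km⁻¹

0.250 km⁻¹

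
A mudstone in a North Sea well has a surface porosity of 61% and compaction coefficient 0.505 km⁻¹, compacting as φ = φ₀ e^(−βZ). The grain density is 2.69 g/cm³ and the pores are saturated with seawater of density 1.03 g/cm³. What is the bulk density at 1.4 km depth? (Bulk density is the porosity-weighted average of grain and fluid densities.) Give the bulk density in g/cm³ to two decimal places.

Porosity at depth: φ = 0.61·exp(−0.505×1.4) = 0.61×0.4931 = 0.3008
Bulk density: ρ_b = (1−φ)ρ_g + φ·ρ_f = 0.6992×2.69 + 0.3008×1.03
       = 1.881 + 0.310 = 2.191 g/cm³

2.19 g/cm³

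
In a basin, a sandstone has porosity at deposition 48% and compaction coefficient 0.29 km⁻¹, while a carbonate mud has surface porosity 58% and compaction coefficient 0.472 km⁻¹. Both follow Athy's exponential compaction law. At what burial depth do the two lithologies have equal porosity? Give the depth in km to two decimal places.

1.04 km

Set n₀ₐ e^(−βₐz) = n₀ᵦ e^(−βᵦz) ⇒ ln(n₀ₐ/n₀ᵦ) = (βₐ − βᵦ)·z
z = ln(0.48/0.58) / (0.29 − 0.472) = -0.1892 / -0.182 = 1.040 km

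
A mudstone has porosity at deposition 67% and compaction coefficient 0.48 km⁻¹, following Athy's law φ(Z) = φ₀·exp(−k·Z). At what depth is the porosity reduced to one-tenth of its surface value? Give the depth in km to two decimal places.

4.80 km

φ/φ₀ = 1/10 ⇒ exp(−k·Z) = 1/10 ⇒ Z = ln(10) / k
Z = 2.3026 / 0.48 = 4.797 km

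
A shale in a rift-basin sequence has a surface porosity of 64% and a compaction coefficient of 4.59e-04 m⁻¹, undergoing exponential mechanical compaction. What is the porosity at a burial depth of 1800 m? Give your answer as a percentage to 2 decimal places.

28.01%

Working in km (1 km = 1000 m; β in km⁻¹ = β in m⁻¹ × 1000):
phi = phi₀·exp(−β·d) = 0.64 × exp(−0.459 × 1.8) = 0.64 × exp(−0.8262)
  = 0.64 × 0.4377 = 0.2801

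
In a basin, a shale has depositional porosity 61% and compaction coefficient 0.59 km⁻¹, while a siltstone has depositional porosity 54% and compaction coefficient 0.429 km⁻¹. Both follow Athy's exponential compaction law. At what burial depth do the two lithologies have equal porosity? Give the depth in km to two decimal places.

0.76 km

Set phi₀ₐ e^(−βₐZ) = phi₀ᵦ e^(−βᵦZ) ⇒ ln(phi₀ₐ/phi₀ᵦ) = (βₐ − βᵦ)·Z
Z = ln(0.61/0.54) / (0.59 − 0.429) = 0.1219 / 0.161 = 0.757 km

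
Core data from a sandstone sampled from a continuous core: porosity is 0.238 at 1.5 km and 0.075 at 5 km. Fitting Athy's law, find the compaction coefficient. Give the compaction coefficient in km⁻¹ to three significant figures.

Athy: φ(d) = φ₀ e^(−βd) ⇒ φ₁/φ₂ = e^{β(d₂−d₁)} ⇒ β = ln(φ₁/φ₂)/(d₂−d₁)
β = ln(0.238/0.075) / (5 − 1.5) = ln(3.173) / 3.5 = 1.1548 / 3.5 = 0.3299 km⁻¹

0.330 km⁻¹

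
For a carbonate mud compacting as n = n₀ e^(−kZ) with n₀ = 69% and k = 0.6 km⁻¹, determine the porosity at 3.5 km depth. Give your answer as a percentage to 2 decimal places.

n = n₀·exp(−k·Z) = 0.69 × exp(−0.6 × 3.5) = 0.69 × exp(−2.1)
  = 0.69 × 0.1225 = 0.0845

8.45%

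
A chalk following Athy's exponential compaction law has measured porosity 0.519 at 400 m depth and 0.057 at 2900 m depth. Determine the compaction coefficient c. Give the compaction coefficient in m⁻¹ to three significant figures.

0.000884 m⁻¹

Working in km (1 km = 1000 m; c in km⁻¹ = c in m⁻¹ × 1000):
Athy: φ(d) = φ₀ e^(−cd) ⇒ φ₁/φ₂ = e^{c(d₂−d₁)} ⇒ c = ln(φ₁/φ₂)/(d₂−d₁)
c = ln(0.519/0.057) / (2.9 − 0.4) = ln(9.105) / 2.5 = 2.2089 / 2.5 = 0.8835 km⁻¹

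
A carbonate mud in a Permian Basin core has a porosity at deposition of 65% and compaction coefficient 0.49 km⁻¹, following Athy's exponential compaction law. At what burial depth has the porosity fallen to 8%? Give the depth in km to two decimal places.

4.28 km

Invert Athy's law: Z = ln(phi₀/phi) / β
Z = ln(0.65/0.08) / 0.49 = ln(8.125) / 0.49 = 2.0949 / 0.49 = 4.275 km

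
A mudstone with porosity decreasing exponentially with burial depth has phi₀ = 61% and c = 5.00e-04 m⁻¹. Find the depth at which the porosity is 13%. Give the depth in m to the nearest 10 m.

3090 m

Working in km (1 km = 1000 m; c in km⁻¹ = c in m⁻¹ × 1000):
Invert Athy's law: z = ln(phi₀/phi) / c
z = ln(0.61/0.13) / 0.5 = ln(4.692) / 0.5 = 1.5459 / 0.5 = 3.092 km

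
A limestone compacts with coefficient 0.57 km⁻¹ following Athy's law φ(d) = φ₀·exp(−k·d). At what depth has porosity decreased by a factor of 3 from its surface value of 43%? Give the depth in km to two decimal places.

φ/φ₀ = 1/3 ⇒ exp(−k·d) = 1/3 ⇒ d = ln(3) / k
d = 1.0986 / 0.57 = 1.927 km

1.93 km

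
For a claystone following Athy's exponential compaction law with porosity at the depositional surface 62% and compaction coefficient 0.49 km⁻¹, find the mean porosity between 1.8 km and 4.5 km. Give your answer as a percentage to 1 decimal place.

14.2%

⟨n⟩ = (1/(d₂−d₁)) ∫ n₀ e^(−βd) dd = n₀·(e^(−β·d₁) − e^(−β·d₂)) / (β·(d₂−d₁))
e^(−0.49×1.8) = 0.4140; e^(−0.49×4.5) = 0.1103
⟨n⟩ = 0.62 × (0.4140 − 0.1103) / (0.49 × 2.7) = 0.62 × 0.2296 = 0.1423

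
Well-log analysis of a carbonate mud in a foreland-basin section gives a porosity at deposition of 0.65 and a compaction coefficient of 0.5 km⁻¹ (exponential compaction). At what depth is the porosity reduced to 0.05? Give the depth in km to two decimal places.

5.13 km

Invert Athy's law: z = ln(n₀/n) / β
z = ln(0.65/0.05) / 0.5 = ln(13) / 0.5 = 2.5649 / 0.5 = 5.130 km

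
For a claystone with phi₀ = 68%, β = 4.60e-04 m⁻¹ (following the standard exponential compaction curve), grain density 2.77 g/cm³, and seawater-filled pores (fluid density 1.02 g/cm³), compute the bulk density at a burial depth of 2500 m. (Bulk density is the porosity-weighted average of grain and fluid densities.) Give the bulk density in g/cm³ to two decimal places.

Working in km (1 km = 1000 m; β in km⁻¹ = β in m⁻¹ × 1000):
Porosity at depth: phi = 0.68·exp(−0.46×2.5) = 0.68×0.3166 = 0.2153
Bulk density: ρ_b = (1−phi)ρ_g + phi·ρ_f = 0.7847×2.77 + 0.2153×1.02
       = 2.174 + 0.220 = 2.393 g/cm³

2.39 g/cm³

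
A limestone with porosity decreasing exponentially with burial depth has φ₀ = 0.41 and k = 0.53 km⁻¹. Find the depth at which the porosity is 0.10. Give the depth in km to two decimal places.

2.66 km

Invert Athy's law: Z = ln(φ₀/φ) / k
Z = ln(0.41/0.1) / 0.53 = ln(4.1) / 0.53 = 1.4110 / 0.53 = 2.662 km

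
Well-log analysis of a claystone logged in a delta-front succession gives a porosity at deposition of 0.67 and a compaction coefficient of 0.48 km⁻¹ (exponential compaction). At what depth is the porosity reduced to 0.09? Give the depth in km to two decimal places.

4.18 km

Invert Athy's law: Z = ln(n₀/n) / k
Z = ln(0.67/0.09) / 0.48 = ln(7.444) / 0.48 = 2.0075 / 0.48 = 4.182 km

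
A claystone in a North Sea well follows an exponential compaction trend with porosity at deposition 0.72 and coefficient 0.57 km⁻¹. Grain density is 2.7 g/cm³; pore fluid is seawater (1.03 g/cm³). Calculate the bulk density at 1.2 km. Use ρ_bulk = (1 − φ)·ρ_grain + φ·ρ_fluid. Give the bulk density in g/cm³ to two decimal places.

Porosity at depth: φ = 0.72·exp(−0.57×1.2) = 0.72×0.5046 = 0.3633
Bulk density: ρ_b = (1−φ)ρ_g + φ·ρ_f = 0.6367×2.7 + 0.3633×1.03
       = 1.719 + 0.374 = 2.093 g/cm³

2.09 g/cm³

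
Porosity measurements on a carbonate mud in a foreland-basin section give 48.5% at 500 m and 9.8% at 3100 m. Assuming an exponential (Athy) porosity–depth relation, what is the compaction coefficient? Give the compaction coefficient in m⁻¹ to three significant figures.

Working in km (1 km = 1000 m; c in km⁻¹ = c in m⁻¹ × 1000):
Athy: phi(Z) = phi₀ e^(−cZ) ⇒ phi₁/phi₂ = e^{c(Z₂−Z₁)} ⇒ c = ln(phi₁/phi₂)/(Z₂−Z₁)
c = ln(0.485/0.098) / (3.1 − 0.5) = ln(4.949) / 2.6 = 1.5992 / 2.6 = 0.6151 km⁻¹

0.000615 m⁻¹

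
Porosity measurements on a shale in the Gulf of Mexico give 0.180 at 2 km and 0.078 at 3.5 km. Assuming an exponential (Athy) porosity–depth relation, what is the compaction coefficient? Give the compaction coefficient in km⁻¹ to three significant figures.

Athy: φ(d) = φ₀ e^(−kd) ⇒ φ₁/φ₂ = e^{k(d₂−d₁)} ⇒ k = ln(φ₁/φ₂)/(d₂−d₁)
k = ln(0.18/0.078) / (3.5 − 2) = ln(2.308) / 1.5 = 0.8362 / 1.5 = 0.5575 km⁻¹

0.557 km⁻¹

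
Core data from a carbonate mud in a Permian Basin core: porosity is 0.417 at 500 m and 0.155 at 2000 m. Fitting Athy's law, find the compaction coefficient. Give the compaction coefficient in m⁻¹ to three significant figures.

0.000660 m⁻¹

Working in km (1 km = 1000 m; β in km⁻¹ = β in m⁻¹ × 1000):
Athy: phi(Z) = phi₀ e^(−βZ) ⇒ phi₁/phi₂ = e^{β(Z₂−Z₁)} ⇒ β = ln(phi₁/phi₂)/(Z₂−Z₁)
β = ln(0.417/0.155) / (2 − 0.5) = ln(2.69) / 1.5 = 0.9897 / 1.5 = 0.6598 km⁻¹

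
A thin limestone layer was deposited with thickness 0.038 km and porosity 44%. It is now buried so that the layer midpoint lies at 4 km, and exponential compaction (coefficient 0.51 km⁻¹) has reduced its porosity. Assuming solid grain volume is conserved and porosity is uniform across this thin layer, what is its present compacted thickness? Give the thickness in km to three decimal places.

Porosity at 4 km: phi = 0.44·exp(−0.51×4) = 0.0572
Solid-volume conservation: h(1−phi) = h₀(1−phi₀) ⇒ h = h₀·(1−phi₀)/(1−phi)
h = 0.038 × (1 − 0.44)/(1 − 0.0572) = 0.038 × 0.5940 = 0.0226 km

0.023 km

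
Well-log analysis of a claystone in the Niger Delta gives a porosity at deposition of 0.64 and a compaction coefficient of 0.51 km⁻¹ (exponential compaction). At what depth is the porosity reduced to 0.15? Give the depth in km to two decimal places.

2.84 km

Invert Athy's law: d = ln(n₀/n) / k
d = ln(0.64/0.15) / 0.51 = ln(4.267) / 0.51 = 1.4508 / 0.51 = 2.845 km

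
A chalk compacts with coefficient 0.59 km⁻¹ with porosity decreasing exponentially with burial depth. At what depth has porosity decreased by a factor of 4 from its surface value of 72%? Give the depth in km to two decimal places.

φ/φ₀ = 1/4 ⇒ exp(−c·z) = 1/4 ⇒ z = ln(4) / c
z = 1.3863 / 0.59 = 2.350 km

2.35 km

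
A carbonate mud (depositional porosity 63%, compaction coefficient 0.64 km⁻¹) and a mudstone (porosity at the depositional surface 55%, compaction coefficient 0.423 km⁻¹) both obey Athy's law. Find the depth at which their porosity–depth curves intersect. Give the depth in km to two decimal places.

0.63 km

Set phi₀ₐ e^(−cₐZ) = phi₀ᵦ e^(−cᵦZ) ⇒ ln(phi₀ₐ/phi₀ᵦ) = (cₐ − cᵦ)·Z
Z = ln(0.63/0.55) / (0.64 − 0.423) = 0.1358 / 0.217 = 0.626 km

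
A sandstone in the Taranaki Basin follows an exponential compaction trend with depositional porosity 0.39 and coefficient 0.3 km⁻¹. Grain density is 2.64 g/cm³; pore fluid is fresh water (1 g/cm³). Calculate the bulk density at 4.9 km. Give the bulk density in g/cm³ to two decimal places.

2.49 g/cm³

Porosity at depth: n = 0.39·exp(−0.3×4.9) = 0.39×0.2299 = 0.0897
Bulk density: ρ_b = (1−n)ρ_g + n·ρ_f = 0.9103×2.64 + 0.0897×1
       = 2.403 + 0.090 = 2.493 g/cm³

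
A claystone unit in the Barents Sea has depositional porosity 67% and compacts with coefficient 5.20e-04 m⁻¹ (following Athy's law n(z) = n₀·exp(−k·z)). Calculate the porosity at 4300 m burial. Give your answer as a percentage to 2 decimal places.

Working in km (1 km = 1000 m; k in km⁻¹ = k in m⁻¹ × 1000):
n = n₀·exp(−k·z) = 0.67 × exp(−0.52 × 4.3) = 0.67 × exp(−2.236)
  = 0.67 × 0.1069 = 0.0716

7.16%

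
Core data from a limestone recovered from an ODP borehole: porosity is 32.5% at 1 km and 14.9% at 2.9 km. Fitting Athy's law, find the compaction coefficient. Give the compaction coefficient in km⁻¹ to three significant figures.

Athy: n(Z) = n₀ e^(−kZ) ⇒ n₁/n₂ = e^{k(Z₂−Z₁)} ⇒ k = ln(n₁/n₂)/(Z₂−Z₁)
k = ln(0.325/0.149) / (2.9 − 1) = ln(2.181) / 1.9 = 0.7799 / 1.9 = 0.4105 km⁻¹

0.410 km⁻¹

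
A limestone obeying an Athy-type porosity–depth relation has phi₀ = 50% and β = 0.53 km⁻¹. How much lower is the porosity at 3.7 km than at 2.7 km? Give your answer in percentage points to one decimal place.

phi(2.7) = 0.5·e^(−0.53×2.7) = 0.1195
phi(3.7) = 0.5·e^(−0.53×3.7) = 0.0704
Δphi = 0.1195 − 0.0704 = 0.0492

4.9 percentage points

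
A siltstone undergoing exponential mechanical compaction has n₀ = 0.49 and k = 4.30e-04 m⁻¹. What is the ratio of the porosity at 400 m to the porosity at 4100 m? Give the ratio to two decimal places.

Working in km (1 km = 1000 m; k in km⁻¹ = k in m⁻¹ × 1000):
n(z₁)/n(z₂) = e^(−k·z₁)/e^(−k·z₂) = e^{k(z₂−z₁)}
= exp(0.43 × 3.7) = exp(1.591) = 4.9087

4.91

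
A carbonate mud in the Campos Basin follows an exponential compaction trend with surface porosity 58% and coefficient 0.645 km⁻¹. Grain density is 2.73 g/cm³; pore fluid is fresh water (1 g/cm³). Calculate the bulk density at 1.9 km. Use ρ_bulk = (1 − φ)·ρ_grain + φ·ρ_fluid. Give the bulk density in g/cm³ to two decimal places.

2.44 g/cm³

Porosity at depth: φ = 0.58·exp(−0.645×1.9) = 0.58×0.2936 = 0.1703
Bulk density: ρ_b = (1−φ)ρ_g + φ·ρ_f = 0.8297×2.73 + 0.1703×1
       = 2.265 + 0.170 = 2.435 g/cm³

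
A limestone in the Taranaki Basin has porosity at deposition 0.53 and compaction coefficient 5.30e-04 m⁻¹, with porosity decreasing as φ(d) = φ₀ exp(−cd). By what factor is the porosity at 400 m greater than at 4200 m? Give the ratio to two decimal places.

7.49

Working in km (1 km = 1000 m; c in km⁻¹ = c in m⁻¹ × 1000):
φ(d₁)/φ(d₂) = e^(−c·d₁)/e^(−c·d₂) = e^{c(d₂−d₁)}
= exp(0.53 × 3.8) = exp(2.014) = 7.4932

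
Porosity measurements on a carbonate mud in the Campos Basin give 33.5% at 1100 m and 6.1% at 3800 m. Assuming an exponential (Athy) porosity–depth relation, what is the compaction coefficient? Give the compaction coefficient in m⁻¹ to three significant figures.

0.000631 m⁻¹

Working in km (1 km = 1000 m; c in km⁻¹ = c in m⁻¹ × 1000):
Athy: n(d) = n₀ e^(−cd) ⇒ n₁/n₂ = e^{c(d₂−d₁)} ⇒ c = ln(n₁/n₂)/(d₂−d₁)
c = ln(0.335/0.061) / (3.8 − 1.1) = ln(5.492) / 2.7 = 1.7033 / 2.7 = 0.6308 km⁻¹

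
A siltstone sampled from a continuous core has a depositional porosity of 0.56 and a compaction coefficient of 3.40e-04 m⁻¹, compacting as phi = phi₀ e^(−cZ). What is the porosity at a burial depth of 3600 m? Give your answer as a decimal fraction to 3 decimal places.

Working in km (1 km = 1000 m; c in km⁻¹ = c in m⁻¹ × 1000):
phi = phi₀·exp(−c·Z) = 0.56 × exp(−0.34 × 3.6) = 0.56 × exp(−1.224)
  = 0.56 × 0.2941 = 0.1647

0.165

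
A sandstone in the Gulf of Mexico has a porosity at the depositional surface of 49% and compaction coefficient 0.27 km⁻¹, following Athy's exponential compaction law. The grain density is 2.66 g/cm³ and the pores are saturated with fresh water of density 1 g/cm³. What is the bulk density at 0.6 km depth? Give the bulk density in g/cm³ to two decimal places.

1.97 g/cm³

Porosity at depth: φ = 0.49·exp(−0.27×0.6) = 0.49×0.8504 = 0.4167
Bulk density: ρ_b = (1−φ)ρ_g + φ·ρ_f = 0.5833×2.66 + 0.4167×1
       = 1.552 + 0.417 = 1.968 g/cm³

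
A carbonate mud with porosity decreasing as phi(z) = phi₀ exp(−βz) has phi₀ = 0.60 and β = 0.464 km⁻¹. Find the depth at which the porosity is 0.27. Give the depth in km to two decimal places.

1.72 km

Invert Athy's law: z = ln(phi₀/phi) / β
z = ln(0.6/0.27) / 0.464 = ln(2.222) / 0.464 = 0.7985 / 0.464 = 1.721 km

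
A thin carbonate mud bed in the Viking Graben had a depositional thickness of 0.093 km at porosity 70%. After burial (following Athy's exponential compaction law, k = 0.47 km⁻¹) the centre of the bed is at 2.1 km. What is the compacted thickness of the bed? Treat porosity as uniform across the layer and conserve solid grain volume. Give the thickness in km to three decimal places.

0.038 km

Porosity at 2.1 km: n = 0.7·exp(−0.47×2.1) = 0.2609
Solid-volume conservation: h(1−n) = h₀(1−n₀) ⇒ h = h₀·(1−n₀)/(1−n)
h = 0.093 × (1 − 0.7)/(1 − 0.2609) = 0.093 × 0.4059 = 0.0377 km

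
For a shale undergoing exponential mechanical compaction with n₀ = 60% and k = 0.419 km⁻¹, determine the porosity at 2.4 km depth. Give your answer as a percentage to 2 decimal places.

n = n₀·exp(−k·d) = 0.6 × exp(−0.419 × 2.4) = 0.6 × exp(−1.006)
  = 0.6 × 0.3658 = 0.2195

21.95%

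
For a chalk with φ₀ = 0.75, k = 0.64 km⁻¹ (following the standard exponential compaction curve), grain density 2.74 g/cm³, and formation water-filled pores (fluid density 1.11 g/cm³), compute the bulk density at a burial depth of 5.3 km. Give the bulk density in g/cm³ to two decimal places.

Porosity at depth: φ = 0.75·exp(−0.64×5.3) = 0.75×0.0336 = 0.0252
Bulk density: ρ_b = (1−φ)ρ_g + φ·ρ_f = 0.9748×2.74 + 0.0252×1.11
       = 2.671 + 0.028 = 2.699 g/cm³

2.70 g/cm³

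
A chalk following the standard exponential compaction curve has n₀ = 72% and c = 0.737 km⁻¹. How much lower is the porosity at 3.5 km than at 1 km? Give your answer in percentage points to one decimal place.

29.0 percentage points

n(1) = 0.72·e^(−0.737×1) = 0.3446
n(3.5) = 0.72·e^(−0.737×3.5) = 0.0546
Δn = 0.3446 − 0.0546 = 0.2900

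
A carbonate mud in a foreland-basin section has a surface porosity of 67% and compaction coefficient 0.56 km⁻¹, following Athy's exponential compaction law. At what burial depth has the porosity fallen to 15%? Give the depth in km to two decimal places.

2.67 km

Invert Athy's law: Z = ln(n₀/n) / c
Z = ln(0.67/0.15) / 0.56 = ln(4.467) / 0.56 = 1.4966 / 0.56 = 2.673 km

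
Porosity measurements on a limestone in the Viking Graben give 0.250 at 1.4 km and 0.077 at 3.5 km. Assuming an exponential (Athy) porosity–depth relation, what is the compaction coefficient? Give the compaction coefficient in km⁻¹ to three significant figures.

0.561 km⁻¹

Athy: φ(Z) = φ₀ e^(−βZ) ⇒ φ₁/φ₂ = e^{β(Z₂−Z₁)} ⇒ β = ln(φ₁/φ₂)/(Z₂−Z₁)
β = ln(0.25/0.077) / (3.5 − 1.4) = ln(3.247) / 2.1 = 1.1777 / 2.1 = 0.5608 km⁻¹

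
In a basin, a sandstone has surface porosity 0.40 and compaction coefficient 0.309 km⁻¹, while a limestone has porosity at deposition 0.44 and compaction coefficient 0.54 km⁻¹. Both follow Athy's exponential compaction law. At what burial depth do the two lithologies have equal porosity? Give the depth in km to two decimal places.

Set φ₀ₐ e^(−βₐz) = φ₀ᵦ e^(−βᵦz) ⇒ ln(φ₀ₐ/φ₀ᵦ) = (βₐ − βᵦ)·z
z = ln(0.4/0.44) / (0.309 − 0.54) = -0.0953 / -0.231 = 0.413 km

0.41 km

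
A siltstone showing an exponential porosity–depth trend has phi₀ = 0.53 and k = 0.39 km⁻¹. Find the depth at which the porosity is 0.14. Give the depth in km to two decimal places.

3.41 km

Invert Athy's law: z = ln(phi₀/phi) / k
z = ln(0.53/0.14) / 0.39 = ln(3.786) / 0.39 = 1.3312 / 0.39 = 3.413 km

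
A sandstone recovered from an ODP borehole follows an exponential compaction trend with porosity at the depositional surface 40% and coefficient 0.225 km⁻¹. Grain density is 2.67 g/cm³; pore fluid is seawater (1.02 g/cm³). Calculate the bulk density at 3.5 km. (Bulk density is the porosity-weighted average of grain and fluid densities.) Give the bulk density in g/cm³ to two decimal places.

Porosity at depth: φ = 0.4·exp(−0.225×3.5) = 0.4×0.4550 = 0.1820
Bulk density: ρ_b = (1−φ)ρ_g + φ·ρ_f = 0.8180×2.67 + 0.1820×1.02
       = 2.184 + 0.186 = 2.370 g/cm³

2.37 g/cm³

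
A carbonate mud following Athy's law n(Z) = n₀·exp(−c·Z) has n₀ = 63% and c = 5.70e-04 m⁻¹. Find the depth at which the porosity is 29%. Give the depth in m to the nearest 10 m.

Working in km (1 km = 1000 m; c in km⁻¹ = c in m⁻¹ × 1000):
Invert Athy's law: Z = ln(n₀/n) / c
Z = ln(0.63/0.29) / 0.57 = ln(2.172) / 0.57 = 0.7758 / 0.57 = 1.361 km

1360 m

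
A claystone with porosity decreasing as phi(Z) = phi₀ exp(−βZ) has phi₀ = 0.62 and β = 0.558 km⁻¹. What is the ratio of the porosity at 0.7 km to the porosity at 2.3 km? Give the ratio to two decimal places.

phi(Z₁)/phi(Z₂) = e^(−β·Z₁)/e^(−β·Z₂) = e^{β(Z₂−Z₁)}
= exp(0.558 × 1.6) = exp(0.8928) = 2.4420

2.44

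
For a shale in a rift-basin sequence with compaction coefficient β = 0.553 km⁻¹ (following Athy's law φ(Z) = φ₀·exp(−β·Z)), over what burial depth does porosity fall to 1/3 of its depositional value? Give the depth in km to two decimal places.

φ/φ₀ = 1/3 ⇒ exp(−β·Z) = 1/3 ⇒ Z = ln(3) / β
Z = 1.0986 / 0.553 = 1.987 km

1.99 km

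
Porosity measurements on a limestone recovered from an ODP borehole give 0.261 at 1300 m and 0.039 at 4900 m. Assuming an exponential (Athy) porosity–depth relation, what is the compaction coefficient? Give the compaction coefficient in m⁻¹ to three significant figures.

0.000528 m⁻¹

Working in km (1 km = 1000 m; β in km⁻¹ = β in m⁻¹ × 1000):
Athy: n(Z) = n₀ e^(−βZ) ⇒ n₁/n₂ = e^{β(Z₂−Z₁)} ⇒ β = ln(n₁/n₂)/(Z₂−Z₁)
β = ln(0.261/0.039) / (4.9 − 1.3) = ln(6.692) / 3.6 = 1.9010 / 3.6 = 0.528 km⁻¹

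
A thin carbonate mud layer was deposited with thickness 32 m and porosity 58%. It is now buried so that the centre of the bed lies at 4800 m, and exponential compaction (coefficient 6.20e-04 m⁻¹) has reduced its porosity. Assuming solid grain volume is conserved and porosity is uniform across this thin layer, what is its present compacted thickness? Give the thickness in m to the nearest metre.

14 m

Working in km (1 km = 1000 m; k in km⁻¹ = k in m⁻¹ × 1000):
Porosity at 4.8 km: φ = 0.58·exp(−0.62×4.8) = 0.0296
Solid-volume conservation: h(1−φ) = h₀(1−φ₀) ⇒ h = h₀·(1−φ₀)/(1−φ)
h = 0.032 × (1 − 0.58)/(1 − 0.0296) = 0.032 × 0.4328 = 0.0138 km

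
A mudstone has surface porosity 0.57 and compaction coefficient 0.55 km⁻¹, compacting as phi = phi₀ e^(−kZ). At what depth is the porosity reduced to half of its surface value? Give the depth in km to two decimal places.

phi/phi₀ = 1/2 ⇒ exp(−k·Z) = 1/2 ⇒ Z = ln(2) / k
Z = 0.6931 / 0.55 = 1.260 km

1.26 km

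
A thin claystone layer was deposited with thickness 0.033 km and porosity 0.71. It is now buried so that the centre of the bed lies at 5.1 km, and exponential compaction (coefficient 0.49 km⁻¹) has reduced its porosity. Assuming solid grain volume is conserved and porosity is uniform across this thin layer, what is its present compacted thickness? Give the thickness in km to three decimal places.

0.010 km

Porosity at 5.1 km: phi = 0.71·exp(−0.49×5.1) = 0.0583
Solid-volume conservation: h(1−phi) = h₀(1−phi₀) ⇒ h = h₀·(1−phi₀)/(1−phi)
h = 0.033 × (1 − 0.71)/(1 − 0.0583) = 0.033 × 0.3080 = 0.0102 km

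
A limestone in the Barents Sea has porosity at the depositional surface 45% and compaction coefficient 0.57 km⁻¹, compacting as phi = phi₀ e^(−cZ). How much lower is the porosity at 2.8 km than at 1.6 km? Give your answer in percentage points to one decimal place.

9.0 percentage points

phi(1.6) = 0.45·e^(−0.57×1.6) = 0.1808
phi(2.8) = 0.45·e^(−0.57×2.8) = 0.0912
Δphi = 0.1808 − 0.0912 = 0.0896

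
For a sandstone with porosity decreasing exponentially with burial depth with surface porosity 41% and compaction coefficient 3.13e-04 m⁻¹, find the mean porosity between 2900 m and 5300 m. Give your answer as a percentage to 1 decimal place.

Working in km (1 km = 1000 m; β in km⁻¹ = β in m⁻¹ × 1000):
⟨n⟩ = (1/(d₂−d₁)) ∫ n₀ e^(−βd) dd = n₀·(e^(−β·d₁) − e^(−β·d₂)) / (β·(d₂−d₁))
e^(−0.313×2.9) = 0.4035; e^(−0.313×5.3) = 0.1903
⟨n⟩ = 0.41 × (0.4035 − 0.1903) / (0.313 × 2.4) = 0.41 × 0.2837 = 0.1163

11.6%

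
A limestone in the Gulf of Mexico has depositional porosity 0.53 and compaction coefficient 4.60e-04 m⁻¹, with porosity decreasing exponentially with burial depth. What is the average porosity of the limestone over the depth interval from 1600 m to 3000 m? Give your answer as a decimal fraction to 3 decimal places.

0.187

Working in km (1 km = 1000 m; c in km⁻¹ = c in m⁻¹ × 1000):
⟨n⟩ = (1/(Z₂−Z₁)) ∫ n₀ e^(−cZ) dZ = n₀·(e^(−c·Z₁) − e^(−c·Z₂)) / (c·(Z₂−Z₁))
e^(−0.46×1.6) = 0.4790; e^(−0.46×3) = 0.2516
⟨n⟩ = 0.53 × (0.4790 − 0.2516) / (0.46 × 1.4) = 0.53 × 0.3532 = 0.1872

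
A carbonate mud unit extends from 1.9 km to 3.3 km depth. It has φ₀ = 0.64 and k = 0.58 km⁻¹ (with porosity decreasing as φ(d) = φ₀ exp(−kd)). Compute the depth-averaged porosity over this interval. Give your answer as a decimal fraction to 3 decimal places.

⟨φ⟩ = (1/(d₂−d₁)) ∫ φ₀ e^(−kd) dd = φ₀·(e^(−k·d₁) − e^(−k·d₂)) / (k·(d₂−d₁))
e^(−0.58×1.9) = 0.3322; e^(−0.58×3.3) = 0.1475
⟨φ⟩ = 0.64 × (0.3322 − 0.1475) / (0.58 × 1.4) = 0.64 × 0.2275 = 0.1456

0.146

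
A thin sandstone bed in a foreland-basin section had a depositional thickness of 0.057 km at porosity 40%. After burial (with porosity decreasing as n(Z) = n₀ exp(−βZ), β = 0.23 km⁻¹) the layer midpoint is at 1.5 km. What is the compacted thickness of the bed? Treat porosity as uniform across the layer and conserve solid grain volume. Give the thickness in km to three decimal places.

0.048 km

Porosity at 1.5 km: n = 0.4·exp(−0.23×1.5) = 0.2833
Solid-volume conservation: h(1−n) = h₀(1−n₀) ⇒ h = h₀·(1−n₀)/(1−n)
h = 0.057 × (1 − 0.4)/(1 − 0.2833) = 0.057 × 0.8372 = 0.0477 km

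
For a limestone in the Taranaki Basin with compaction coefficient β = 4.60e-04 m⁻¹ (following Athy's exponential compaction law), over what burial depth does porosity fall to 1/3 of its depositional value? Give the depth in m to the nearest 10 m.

Working in km (1 km = 1000 m; β in km⁻¹ = β in m⁻¹ × 1000):
φ/φ₀ = 1/3 ⇒ exp(−β·z) = 1/3 ⇒ z = ln(3) / β
z = 1.0986 / 0.46 = 2.388 km

2390 m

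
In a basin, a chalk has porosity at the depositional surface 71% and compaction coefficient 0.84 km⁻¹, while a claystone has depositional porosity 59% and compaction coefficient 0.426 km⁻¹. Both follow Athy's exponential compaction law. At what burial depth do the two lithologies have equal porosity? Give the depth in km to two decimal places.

0.45 km

Set n₀ₐ e^(−cₐZ) = n₀ᵦ e^(−cᵦZ) ⇒ ln(n₀ₐ/n₀ᵦ) = (cₐ − cᵦ)·Z
Z = ln(0.71/0.59) / (0.84 − 0.426) = 0.1851 / 0.414 = 0.447 km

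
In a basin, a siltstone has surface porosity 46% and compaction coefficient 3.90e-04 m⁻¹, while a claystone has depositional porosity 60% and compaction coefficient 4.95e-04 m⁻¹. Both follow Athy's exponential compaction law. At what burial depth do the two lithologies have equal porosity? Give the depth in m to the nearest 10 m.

2530 m

Working in km (1 km = 1000 m; c in km⁻¹ = c in m⁻¹ × 1000):
Set phi₀ₐ e^(−cₐz) = phi₀ᵦ e^(−cᵦz) ⇒ ln(phi₀ₐ/phi₀ᵦ) = (cₐ − cᵦ)·z
z = ln(0.46/0.6) / (0.39 − 0.495) = -0.2657 / -0.105 = 2.531 km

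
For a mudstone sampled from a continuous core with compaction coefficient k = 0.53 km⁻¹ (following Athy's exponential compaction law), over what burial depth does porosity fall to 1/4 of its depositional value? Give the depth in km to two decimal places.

2.62 km

φ/φ₀ = 1/4 ⇒ exp(−k·d) = 1/4 ⇒ d = ln(4) / k
d = 1.3863 / 0.53 = 2.616 km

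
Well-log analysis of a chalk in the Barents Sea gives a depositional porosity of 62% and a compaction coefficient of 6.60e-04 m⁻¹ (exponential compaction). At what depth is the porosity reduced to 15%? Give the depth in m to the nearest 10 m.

2150 m

Working in km (1 km = 1000 m; c in km⁻¹ = c in m⁻¹ × 1000):
Invert Athy's law: z = ln(n₀/n) / c
z = ln(0.62/0.15) / 0.66 = ln(4.133) / 0.66 = 1.4191 / 0.66 = 2.150 km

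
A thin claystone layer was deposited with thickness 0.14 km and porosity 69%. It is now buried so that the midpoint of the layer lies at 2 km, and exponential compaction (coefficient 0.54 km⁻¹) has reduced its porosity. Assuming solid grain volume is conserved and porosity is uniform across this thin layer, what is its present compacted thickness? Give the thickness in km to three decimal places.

0.057 km

Porosity at 2 km: n = 0.69·exp(−0.54×2) = 0.2343
Solid-volume conservation: h(1−n) = h₀(1−n₀) ⇒ h = h₀·(1−n₀)/(1−n)
h = 0.14 × (1 − 0.69)/(1 − 0.2343) = 0.14 × 0.4049 = 0.0567 km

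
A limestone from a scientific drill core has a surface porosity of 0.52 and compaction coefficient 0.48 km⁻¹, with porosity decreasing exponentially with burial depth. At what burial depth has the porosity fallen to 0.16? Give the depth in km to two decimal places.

Invert Athy's law: d = ln(φ₀/φ) / k
d = ln(0.52/0.16) / 0.48 = ln(3.25) / 0.48 = 1.1787 / 0.48 = 2.456 km

2.46 km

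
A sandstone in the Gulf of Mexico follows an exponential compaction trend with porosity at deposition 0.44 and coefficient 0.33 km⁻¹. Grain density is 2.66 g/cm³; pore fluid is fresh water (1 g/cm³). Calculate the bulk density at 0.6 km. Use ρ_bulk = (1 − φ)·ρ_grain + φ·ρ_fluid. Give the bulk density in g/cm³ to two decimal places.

2.06 g/cm³

Porosity at depth: φ = 0.44·exp(−0.33×0.6) = 0.44×0.8204 = 0.3610
Bulk density: ρ_b = (1−φ)ρ_g + φ·ρ_f = 0.6390×2.66 + 0.3610×1
       = 1.700 + 0.361 = 2.061 g/cm³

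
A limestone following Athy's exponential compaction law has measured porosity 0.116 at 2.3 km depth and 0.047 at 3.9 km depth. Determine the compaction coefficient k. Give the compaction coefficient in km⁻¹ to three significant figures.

Athy: phi(d) = phi₀ e^(−kd) ⇒ phi₁/phi₂ = e^{k(d₂−d₁)} ⇒ k = ln(phi₁/phi₂)/(d₂−d₁)
k = ln(0.116/0.047) / (3.9 − 2.3) = ln(2.468) / 1.6 = 0.9034 / 1.6 = 0.5647 km⁻¹

0.565 km⁻¹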